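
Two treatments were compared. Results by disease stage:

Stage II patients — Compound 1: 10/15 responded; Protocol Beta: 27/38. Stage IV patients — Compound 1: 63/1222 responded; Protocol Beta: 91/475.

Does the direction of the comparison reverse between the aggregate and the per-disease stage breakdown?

No

Stage II: Compound 1 10/15 = 66.7%, Protocol Beta 27/38 = 71.1% → Protocol Beta
Stage IV: Compound 1 63/1222 = 5.2%, Protocol Beta 91/475 = 19.2% → Protocol Beta
Overall: Compound 1 73/1237 = 5.9%, Protocol Beta 118/513 = 23.0% → Protocol Beta
Protocol Beta wins overall and in every disease group — no reversal.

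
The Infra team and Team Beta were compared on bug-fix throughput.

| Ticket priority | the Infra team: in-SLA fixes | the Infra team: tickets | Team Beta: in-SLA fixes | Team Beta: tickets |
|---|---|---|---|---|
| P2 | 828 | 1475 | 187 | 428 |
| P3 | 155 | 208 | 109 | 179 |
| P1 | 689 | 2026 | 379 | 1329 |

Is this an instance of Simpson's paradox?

P2: the Infra team 828/1475 = 56.1%, Team Beta 187/428 = 43.7% → the Infra team
P3: the Infra team 155/208 = 74.5%, Team Beta 109/179 = 60.9% → the Infra team
P1: the Infra team 689/2026 = 34.0%, Team Beta 379/1329 = 28.5% → the Infra team
Overall: the Infra team 1672/3709 = 45.1%, Team Beta 675/1936 = 34.9% → the Infra team
The Infra team wins overall and in every ticket group — no reversal.

No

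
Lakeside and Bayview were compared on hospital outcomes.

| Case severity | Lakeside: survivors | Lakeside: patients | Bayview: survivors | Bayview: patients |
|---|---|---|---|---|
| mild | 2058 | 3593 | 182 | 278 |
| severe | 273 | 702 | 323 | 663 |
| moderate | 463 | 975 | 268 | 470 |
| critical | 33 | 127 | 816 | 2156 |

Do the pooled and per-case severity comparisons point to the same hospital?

Mild: Lakeside 2058/3593 = 57.3%, Bayview 182/278 = 65.5% → Bayview
Severe: Lakeside 273/702 = 38.9%, Bayview 323/663 = 48.7% → Bayview
Moderate: Lakeside 463/975 = 47.5%, Bayview 268/470 = 57.0% → Bayview
Critical: Lakeside 33/127 = 26.0%, Bayview 816/2156 = 37.8% → Bayview
Overall: Lakeside 2827/5397 = 52.4%, Bayview 1589/3567 = 44.5% → Lakeside
Bayview wins each case group but Lakeside wins overall — the comparison reverses. Bayview's patients skew toward critical, which has a lower base rate.

No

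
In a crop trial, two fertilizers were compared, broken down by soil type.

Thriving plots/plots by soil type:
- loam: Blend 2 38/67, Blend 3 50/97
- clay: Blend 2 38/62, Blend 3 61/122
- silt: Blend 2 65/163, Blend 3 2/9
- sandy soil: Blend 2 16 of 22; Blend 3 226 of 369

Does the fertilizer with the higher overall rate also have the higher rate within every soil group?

Loam: Blend 2 38/67 = 56.7%, Blend 3 50/97 = 51.5% → Blend 2
Clay: Blend 2 38/62 = 61.3%, Blend 3 61/122 = 50.0% → Blend 2
Silt: Blend 2 65/163 = 39.9%, Blend 3 2/9 = 22.2% → Blend 2
Sandy soil: Blend 2 16/22 = 72.7%, Blend 3 226/369 = 61.2% → Blend 2
Overall: Blend 2 157/314 = 50.0%, Blend 3 339/597 = 56.8% → Blend 3
Blend 2 wins each soil group but Blend 3 wins overall — the comparison reverses. Blend 2's plots skew toward silt, which has a lower base rate.

No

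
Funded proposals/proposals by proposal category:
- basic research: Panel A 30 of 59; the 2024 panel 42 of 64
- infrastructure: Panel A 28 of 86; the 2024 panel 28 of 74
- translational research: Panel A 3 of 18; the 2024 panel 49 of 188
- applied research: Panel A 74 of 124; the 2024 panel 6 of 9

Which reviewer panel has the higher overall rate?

Panel A

Basic research: Panel A 30/59 = 50.8%, the 2024 panel 42/64 = 65.6% → the 2024 panel
Infrastructure: Panel A 28/86 = 32.6%, the 2024 panel 28/74 = 37.8% → the 2024 panel
Translational research: Panel A 3/18 = 16.7%, the 2024 panel 49/188 = 26.1% → the 2024 panel
Applied research: Panel A 74/124 = 59.7%, the 2024 panel 6/9 = 66.7% → the 2024 panel
Overall: Panel A 135/287 = 47.0%, the 2024 panel 125/335 = 37.3% → Panel A
(The 2024 panel wins every proposal group but Panel A wins overall — the 2024 panel's proposals skew toward the low-rate translational research group.)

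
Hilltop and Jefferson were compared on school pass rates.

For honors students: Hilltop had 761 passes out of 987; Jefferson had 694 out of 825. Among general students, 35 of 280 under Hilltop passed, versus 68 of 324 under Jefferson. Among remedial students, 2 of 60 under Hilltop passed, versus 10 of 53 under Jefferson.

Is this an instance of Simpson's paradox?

No

Honors: Hilltop 761/987 = 77.1%, Jefferson 694/825 = 84.1% → Jefferson
General: Hilltop 35/280 = 12.5%, Jefferson 68/324 = 21.0% → Jefferson
Remedial: Hilltop 2/60 = 3.3%, Jefferson 10/53 = 18.9% → Jefferson
Overall: Hilltop 798/1327 = 60.1%, Jefferson 772/1202 = 64.2% → Jefferson
Jefferson wins overall and in every student group — no reversal.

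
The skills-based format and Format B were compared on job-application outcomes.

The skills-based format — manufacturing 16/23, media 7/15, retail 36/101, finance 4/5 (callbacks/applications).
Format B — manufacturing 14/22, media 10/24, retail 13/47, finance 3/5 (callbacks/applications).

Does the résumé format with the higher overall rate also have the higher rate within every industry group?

Yes

Manufacturing: the skills-based format 16/23 = 69.6%, Format B 14/22 = 63.6% → the skills-based format
Media: the skills-based format 7/15 = 46.7%, Format B 10/24 = 41.7% → the skills-based format
Retail: the skills-based format 36/101 = 35.6%, Format B 13/47 = 27.7% → the skills-based format
Finance: the skills-based format 4/5 = 80.0%, Format B 3/5 = 60.0% → the skills-based format
Overall: the skills-based format 63/144 = 43.8%, Format B 40/98 = 40.8% → the skills-based format
The skills-based format wins overall and in every industry group — no reversal.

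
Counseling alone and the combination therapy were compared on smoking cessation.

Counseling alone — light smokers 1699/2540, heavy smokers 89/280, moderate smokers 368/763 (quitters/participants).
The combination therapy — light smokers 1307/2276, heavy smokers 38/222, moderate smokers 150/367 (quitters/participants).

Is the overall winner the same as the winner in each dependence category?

Light smokers: counseling alone 1699/2540 = 66.9%, the combination therapy 1307/2276 = 57.4% → counseling alone
Heavy smokers: counseling alone 89/280 = 31.8%, the combination therapy 38/222 = 17.1% → counseling alone
Moderate smokers: counseling alone 368/763 = 48.2%, the combination therapy 150/367 = 40.9% → counseling alone
Overall: counseling alone 2156/3583 = 60.2%, the combination therapy 1495/2865 = 52.2% → counseling alone
Counseling alone wins overall and in every dependence group — no reversal.

Yes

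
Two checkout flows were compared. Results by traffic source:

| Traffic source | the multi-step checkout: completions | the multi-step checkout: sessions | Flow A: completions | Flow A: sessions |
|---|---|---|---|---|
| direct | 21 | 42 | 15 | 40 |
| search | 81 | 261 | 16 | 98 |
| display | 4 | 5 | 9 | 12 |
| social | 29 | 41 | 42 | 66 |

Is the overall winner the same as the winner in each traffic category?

Yes

Direct: the multi-step checkout 21/42 = 50.0%, Flow A 15/40 = 37.5% → the multi-step checkout
Search: the multi-step checkout 81/261 = 31.0%, Flow A 16/98 = 16.3% → the multi-step checkout
Display: the multi-step checkout 4/5 = 80.0%, Flow A 9/12 = 75.0% → the multi-step checkout
Social: the multi-step checkout 29/41 = 70.7%, Flow A 42/66 = 63.6% → the multi-step checkout
Overall: the multi-step checkout 135/349 = 38.7%, Flow A 82/216 = 38.0% → the multi-step checkout
The multi-step checkout wins overall and in every traffic group — no reversal.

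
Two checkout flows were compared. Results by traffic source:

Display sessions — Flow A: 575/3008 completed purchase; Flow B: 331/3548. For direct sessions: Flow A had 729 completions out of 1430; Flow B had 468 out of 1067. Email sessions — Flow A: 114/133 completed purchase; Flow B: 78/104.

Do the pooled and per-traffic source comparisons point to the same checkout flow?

Display: Flow A 575/3008 = 19.1%, Flow B 331/3548 = 9.3% → Flow A
Direct: Flow A 729/1430 = 51.0%, Flow B 468/1067 = 43.9% → Flow A
Email: Flow A 114/133 = 85.7%, Flow B 78/104 = 75.0% → Flow A
Overall: Flow A 1418/4571 = 31.0%, Flow B 877/4719 = 18.6% → Flow A
Flow A wins overall and in every traffic group — no reversal.

Yes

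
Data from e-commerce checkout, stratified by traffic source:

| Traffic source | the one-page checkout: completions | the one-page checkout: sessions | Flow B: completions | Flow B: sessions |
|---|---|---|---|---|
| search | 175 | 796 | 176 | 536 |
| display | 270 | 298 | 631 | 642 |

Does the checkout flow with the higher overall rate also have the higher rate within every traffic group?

Search: the one-page checkout 175/796 = 22.0%, Flow B 176/536 = 32.8% → Flow B
Display: the one-page checkout 270/298 = 90.6%, Flow B 631/642 = 98.3% → Flow B
Overall: the one-page checkout 445/1094 = 40.7%, Flow B 807/1178 = 68.5% → Flow B
Flow B wins overall and in every traffic group — no reversal.

Yes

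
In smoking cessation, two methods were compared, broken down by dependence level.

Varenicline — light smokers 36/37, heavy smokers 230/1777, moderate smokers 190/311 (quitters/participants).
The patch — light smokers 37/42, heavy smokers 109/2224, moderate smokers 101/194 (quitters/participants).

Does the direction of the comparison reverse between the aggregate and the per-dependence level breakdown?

Light smokers: varenicline 36/37 = 97.3%, the patch 37/42 = 88.1% → varenicline
Heavy smokers: varenicline 230/1777 = 12.9%, the patch 109/2224 = 4.9% → varenicline
Moderate smokers: varenicline 190/311 = 61.1%, the patch 101/194 = 52.1% → varenicline
Overall: varenicline 456/2125 = 21.5%, the patch 247/2460 = 10.0% → varenicline
Varenicline wins overall and in every dependence group — no reversal.

No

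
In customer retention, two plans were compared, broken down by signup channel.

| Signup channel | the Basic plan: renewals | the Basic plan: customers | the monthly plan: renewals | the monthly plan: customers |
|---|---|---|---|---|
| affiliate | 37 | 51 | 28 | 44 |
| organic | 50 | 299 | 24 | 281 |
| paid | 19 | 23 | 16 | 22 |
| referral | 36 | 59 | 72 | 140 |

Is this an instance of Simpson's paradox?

No

Affiliate: the Basic plan 37/51 = 72.5%, the monthly plan 28/44 = 63.6% → the Basic plan
Organic: the Basic plan 50/299 = 16.7%, the monthly plan 24/281 = 8.5% → the Basic plan
Paid: the Basic plan 19/23 = 82.6%, the monthly plan 16/22 = 72.7% → the Basic plan
Referral: the Basic plan 36/59 = 61.0%, the monthly plan 72/140 = 51.4% → the Basic plan
Overall: the Basic plan 142/432 = 32.9%, the monthly plan 140/487 = 28.7% → the Basic plan
The Basic plan wins overall and in every signup group — no reversal.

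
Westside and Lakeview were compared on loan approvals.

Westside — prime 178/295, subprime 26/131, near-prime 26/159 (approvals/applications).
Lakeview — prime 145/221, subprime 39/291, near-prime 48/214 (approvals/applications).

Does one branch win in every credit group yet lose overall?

Prime: Westside 178/295 = 60.3%, Lakeview 145/221 = 65.6% → Lakeview
Subprime: Westside 26/131 = 19.8%, Lakeview 39/291 = 13.4% → Westside
Near-prime: Westside 26/159 = 16.4%, Lakeview 48/214 = 22.4% → Lakeview
Overall: Westside 230/585 = 39.3%, Lakeview 232/726 = 32.0% → Westside
Neither sweeps: Westside wins 1 of 3 groups, Lakeview wins 2. Westside wins overall but not every group — no Simpson reversal.

No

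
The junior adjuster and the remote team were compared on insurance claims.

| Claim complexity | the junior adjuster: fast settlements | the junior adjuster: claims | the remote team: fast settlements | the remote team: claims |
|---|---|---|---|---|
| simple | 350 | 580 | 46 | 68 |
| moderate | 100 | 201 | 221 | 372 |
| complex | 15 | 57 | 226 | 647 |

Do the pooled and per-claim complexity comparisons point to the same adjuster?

Simple: the junior adjuster 350/580 = 60.3%, the remote team 46/68 = 67.6% → the remote team
Moderate: the junior adjuster 100/201 = 49.8%, the remote team 221/372 = 59.4% → the remote team
Complex: the junior adjuster 15/57 = 26.3%, the remote team 226/647 = 34.9% → the remote team
Overall: the junior adjuster 465/838 = 55.5%, the remote team 493/1087 = 45.4% → the junior adjuster
The remote team wins each claim group but the junior adjuster wins overall — the comparison reverses. The remote team's claims skew toward complex, which has a lower base rate.

No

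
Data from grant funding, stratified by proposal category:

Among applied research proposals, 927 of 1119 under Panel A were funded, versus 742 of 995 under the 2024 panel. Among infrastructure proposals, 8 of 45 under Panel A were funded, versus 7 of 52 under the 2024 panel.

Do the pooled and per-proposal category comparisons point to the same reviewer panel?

Applied research: Panel A 927/1119 = 82.8%, the 2024 panel 742/995 = 74.6% → Panel A
Infrastructure: Panel A 8/45 = 17.8%, the 2024 panel 7/52 = 13.5% → Panel A
Overall: Panel A 935/1164 = 80.3%, the 2024 panel 749/1047 = 71.5% → Panel A
Panel A wins overall and in every proposal group — no reversal.

Yes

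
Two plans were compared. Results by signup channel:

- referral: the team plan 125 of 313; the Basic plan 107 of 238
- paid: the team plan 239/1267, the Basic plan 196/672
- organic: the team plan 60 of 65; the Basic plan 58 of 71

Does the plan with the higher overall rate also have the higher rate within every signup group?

Referral: the team plan 125/313 = 39.9%, the Basic plan 107/238 = 45.0% → the Basic plan
Paid: the team plan 239/1267 = 18.9%, the Basic plan 196/672 = 29.2% → the Basic plan
Organic: the team plan 60/65 = 92.3%, the Basic plan 58/71 = 81.7% → the team plan
Overall: the team plan 424/1645 = 25.8%, the Basic plan 361/981 = 36.8% → the Basic plan
Neither sweeps: the team plan wins 1 of 3 groups, the Basic plan wins 2. The Basic plan wins overall but not every group — no Simpson reversal.

No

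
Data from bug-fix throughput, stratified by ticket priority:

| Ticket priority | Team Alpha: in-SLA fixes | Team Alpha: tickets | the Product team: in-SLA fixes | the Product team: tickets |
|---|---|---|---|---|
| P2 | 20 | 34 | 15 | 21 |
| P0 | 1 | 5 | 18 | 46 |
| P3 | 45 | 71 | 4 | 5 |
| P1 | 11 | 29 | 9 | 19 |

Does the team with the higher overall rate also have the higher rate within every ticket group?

No

P2: Team Alpha 20/34 = 58.8%, the Product team 15/21 = 71.4% → the Product team
P0: Team Alpha 1/5 = 20.0%, the Product team 18/46 = 39.1% → the Product team
P3: Team Alpha 45/71 = 63.4%, the Product team 4/5 = 80.0% → the Product team
P1: Team Alpha 11/29 = 37.9%, the Product team 9/19 = 47.4% → the Product team
Overall: Team Alpha 77/139 = 55.4%, the Product team 46/91 = 50.5% → Team Alpha
The Product team wins each ticket group but Team Alpha wins overall — the comparison reverses. The Product team's tickets skew toward P0, which has a lower base rate.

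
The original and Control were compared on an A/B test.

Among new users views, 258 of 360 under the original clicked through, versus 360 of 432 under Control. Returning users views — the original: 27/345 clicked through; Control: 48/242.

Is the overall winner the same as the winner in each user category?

New users: the original 258/360 = 71.7%, Control 360/432 = 83.3% → Control
Returning users: the original 27/345 = 7.8%, Control 48/242 = 19.8% → Control
Overall: the original 285/705 = 40.4%, Control 408/674 = 60.5% → Control
Control wins overall and in every user group — no reversal.

Yes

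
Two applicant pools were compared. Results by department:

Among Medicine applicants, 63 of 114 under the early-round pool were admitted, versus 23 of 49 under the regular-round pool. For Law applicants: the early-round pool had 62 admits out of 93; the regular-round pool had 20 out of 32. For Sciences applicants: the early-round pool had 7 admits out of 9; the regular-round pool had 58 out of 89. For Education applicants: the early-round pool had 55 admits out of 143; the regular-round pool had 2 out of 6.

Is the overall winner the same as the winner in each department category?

Medicine: the early-round pool 63/114 = 55.3%, the regular-round pool 23/49 = 46.9% → the early-round pool
Law: the early-round pool 62/93 = 66.7%, the regular-round pool 20/32 = 62.5% → the early-round pool
Sciences: the early-round pool 7/9 = 77.8%, the regular-round pool 58/89 = 65.2% → the early-round pool
Education: the early-round pool 55/143 = 38.5%, the regular-round pool 2/6 = 33.3% → the early-round pool
Overall: the early-round pool 187/359 = 52.1%, the regular-round pool 103/176 = 58.5% → the regular-round pool
The early-round pool wins each department group but the regular-round pool wins overall — the comparison reverses. The early-round pool's applicants skew toward Education, which has a lower base rate.

No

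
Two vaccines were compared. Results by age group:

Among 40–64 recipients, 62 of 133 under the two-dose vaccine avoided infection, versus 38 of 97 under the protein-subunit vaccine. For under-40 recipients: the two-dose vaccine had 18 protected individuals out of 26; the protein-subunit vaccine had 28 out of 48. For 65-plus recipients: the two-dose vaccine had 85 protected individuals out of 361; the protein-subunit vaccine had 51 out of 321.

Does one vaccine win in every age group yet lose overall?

40–64: the two-dose vaccine 62/133 = 46.6%, the protein-subunit vaccine 38/97 = 39.2% → the two-dose vaccine
Under-40: the two-dose vaccine 18/26 = 69.2%, the protein-subunit vaccine 28/48 = 58.3% → the two-dose vaccine
65-plus: the two-dose vaccine 85/361 = 23.5%, the protein-subunit vaccine 51/321 = 15.9% → the two-dose vaccine
Overall: the two-dose vaccine 165/520 = 31.7%, the protein-subunit vaccine 117/466 = 25.1% → the two-dose vaccine
The two-dose vaccine wins overall and in every age group — no reversal.

No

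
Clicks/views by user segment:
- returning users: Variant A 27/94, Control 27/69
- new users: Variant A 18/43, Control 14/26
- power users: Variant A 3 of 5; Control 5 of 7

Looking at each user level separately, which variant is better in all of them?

Returning users: Variant A 27/94 = 28.7%, Control 27/69 = 39.1% → Control
New users: Variant A 18/43 = 41.9%, Control 14/26 = 53.8% → Control
Power users: Variant A 3/5 = 60.0%, Control 5/7 = 71.4% → Control
Control has the higher rate in all 3 groups.

Control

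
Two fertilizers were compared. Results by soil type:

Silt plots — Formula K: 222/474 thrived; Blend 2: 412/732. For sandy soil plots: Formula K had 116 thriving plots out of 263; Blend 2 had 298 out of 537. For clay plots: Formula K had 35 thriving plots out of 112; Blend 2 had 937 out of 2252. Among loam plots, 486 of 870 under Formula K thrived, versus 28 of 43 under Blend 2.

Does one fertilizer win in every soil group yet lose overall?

Silt: Formula K 222/474 = 46.8%, Blend 2 412/732 = 56.3% → Blend 2
Sandy soil: Formula K 116/263 = 44.1%, Blend 2 298/537 = 55.5% → Blend 2
Clay: Formula K 35/112 = 31.2%, Blend 2 937/2252 = 41.6% → Blend 2
Loam: Formula K 486/870 = 55.9%, Blend 2 28/43 = 65.1% → Blend 2
Overall: Formula K 859/1719 = 50.0%, Blend 2 1675/3564 = 47.0% → Formula K
Blend 2 wins each soil group but Formula K wins overall — the comparison reverses. Blend 2's plots skew toward clay, which has a lower base rate.

Yes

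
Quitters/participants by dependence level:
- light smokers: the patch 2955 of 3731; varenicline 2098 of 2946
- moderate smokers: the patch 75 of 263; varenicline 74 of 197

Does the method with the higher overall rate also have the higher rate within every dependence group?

No

Light smokers: the patch 2955/3731 = 79.2%, varenicline 2098/2946 = 71.2% → the patch
Moderate smokers: the patch 75/263 = 28.5%, varenicline 74/197 = 37.6% → varenicline
Overall: the patch 3030/3994 = 75.9%, varenicline 2172/3143 = 69.1% → the patch
Neither sweeps: the patch wins 1 of 2 groups, varenicline wins 1. The patch wins overall but not every group — no Simpson reversal.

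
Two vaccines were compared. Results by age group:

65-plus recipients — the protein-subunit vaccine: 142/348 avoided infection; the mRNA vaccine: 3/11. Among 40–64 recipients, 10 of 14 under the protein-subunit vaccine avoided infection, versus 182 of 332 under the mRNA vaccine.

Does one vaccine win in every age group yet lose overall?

65-plus: the protein-subunit vaccine 142/348 = 40.8%, the mRNA vaccine 3/11 = 27.3% → the protein-subunit vaccine
40–64: the protein-subunit vaccine 10/14 = 71.4%, the mRNA vaccine 182/332 = 54.8% → the protein-subunit vaccine
Overall: the protein-subunit vaccine 152/362 = 42.0%, the mRNA vaccine 185/343 = 53.9% → the mRNA vaccine
The protein-subunit vaccine wins each age group but the mRNA vaccine wins overall — the comparison reverses. The protein-subunit vaccine's recipients skew toward 65-plus, which has a lower base rate.

Yes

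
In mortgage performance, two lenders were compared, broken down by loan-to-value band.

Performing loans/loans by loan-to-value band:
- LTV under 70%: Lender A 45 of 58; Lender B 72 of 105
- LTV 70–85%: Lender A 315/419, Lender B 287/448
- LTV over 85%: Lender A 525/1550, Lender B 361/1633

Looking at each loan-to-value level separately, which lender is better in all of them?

LTV under 70%: Lender A 45/58 = 77.6%, Lender B 72/105 = 68.6% → Lender A
LTV 70–85%: Lender A 315/419 = 75.2%, Lender B 287/448 = 64.1% → Lender A
LTV over 85%: Lender A 525/1550 = 33.9%, Lender B 361/1633 = 22.1% → Lender A
Lender A has the higher rate in all 3 groups.

Lender A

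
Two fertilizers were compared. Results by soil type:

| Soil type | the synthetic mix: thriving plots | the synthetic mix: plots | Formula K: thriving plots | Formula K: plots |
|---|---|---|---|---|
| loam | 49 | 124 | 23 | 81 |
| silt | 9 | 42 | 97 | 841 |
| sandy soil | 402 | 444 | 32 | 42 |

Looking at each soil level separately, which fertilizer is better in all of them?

Loam: the synthetic mix 49/124 = 39.5%, Formula K 23/81 = 28.4% → the synthetic mix
Silt: the synthetic mix 9/42 = 21.4%, Formula K 97/841 = 11.5% → the synthetic mix
Sandy soil: the synthetic mix 402/444 = 90.5%, Formula K 32/42 = 76.2% → the synthetic mix
The synthetic mix has the higher rate in all 3 groups.

the synthetic mix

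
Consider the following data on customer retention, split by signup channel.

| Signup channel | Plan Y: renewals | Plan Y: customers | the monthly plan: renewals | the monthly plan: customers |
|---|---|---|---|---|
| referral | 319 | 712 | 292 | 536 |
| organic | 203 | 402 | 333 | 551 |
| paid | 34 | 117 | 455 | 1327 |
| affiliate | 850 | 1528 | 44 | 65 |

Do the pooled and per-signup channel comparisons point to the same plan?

No

Referral: Plan Y 319/712 = 44.8%, the monthly plan 292/536 = 54.5% → the monthly plan
Organic: Plan Y 203/402 = 50.5%, the monthly plan 333/551 = 60.4% → the monthly plan
Paid: Plan Y 34/117 = 29.1%, the monthly plan 455/1327 = 34.3% → the monthly plan
Affiliate: Plan Y 850/1528 = 55.6%, the monthly plan 44/65 = 67.7% → the monthly plan
Overall: Plan Y 1406/2759 = 51.0%, the monthly plan 1124/2479 = 45.3% → Plan Y
The monthly plan wins each signup group but Plan Y wins overall — the comparison reverses. The monthly plan's customers skew toward paid, which has a lower base rate.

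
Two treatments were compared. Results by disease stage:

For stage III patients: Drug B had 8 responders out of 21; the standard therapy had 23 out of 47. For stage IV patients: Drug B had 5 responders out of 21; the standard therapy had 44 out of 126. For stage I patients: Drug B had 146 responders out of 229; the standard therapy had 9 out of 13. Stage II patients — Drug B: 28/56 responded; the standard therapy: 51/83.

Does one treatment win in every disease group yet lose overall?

Stage III: Drug B 8/21 = 38.1%, the standard therapy 23/47 = 48.9% → the standard therapy
Stage IV: Drug B 5/21 = 23.8%, the standard therapy 44/126 = 34.9% → the standard therapy
Stage I: Drug B 146/229 = 63.8%, the standard therapy 9/13 = 69.2% → the standard therapy
Stage II: Drug B 28/56 = 50.0%, the standard therapy 51/83 = 61.4% → the standard therapy
Overall: Drug B 187/327 = 57.2%, the standard therapy 127/269 = 47.2% → Drug B
The standard therapy wins each disease group but Drug B wins overall — the comparison reverses. The standard therapy's patients skew toward stage IV, which has a lower base rate.

Yes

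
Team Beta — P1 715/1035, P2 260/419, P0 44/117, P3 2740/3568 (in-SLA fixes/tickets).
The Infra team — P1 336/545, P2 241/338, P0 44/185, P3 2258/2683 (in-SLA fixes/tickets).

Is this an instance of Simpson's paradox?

No

P1: Team Beta 715/1035 = 69.1%, the Infra team 336/545 = 61.7% → Team Beta
P2: Team Beta 260/419 = 62.1%, the Infra team 241/338 = 71.3% → the Infra team
P0: Team Beta 44/117 = 37.6%, the Infra team 44/185 = 23.8% → Team Beta
P3: Team Beta 2740/3568 = 76.8%, the Infra team 2258/2683 = 84.2% → the Infra team
Overall: Team Beta 3759/5139 = 73.1%, the Infra team 2879/3751 = 76.8% → the Infra team
Neither sweeps: Team Beta wins 2 of 4 groups, the Infra team wins 2. The Infra team wins overall but not every group — no Simpson reversal.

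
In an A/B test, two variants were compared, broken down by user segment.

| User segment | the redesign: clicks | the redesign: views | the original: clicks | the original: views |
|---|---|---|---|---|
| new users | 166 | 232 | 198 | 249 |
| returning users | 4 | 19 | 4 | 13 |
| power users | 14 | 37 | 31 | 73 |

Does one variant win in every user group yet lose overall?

No

New users: the redesign 166/232 = 71.6%, the original 198/249 = 79.5% → the original
Returning users: the redesign 4/19 = 21.1%, the original 4/13 = 30.8% → the original
Power users: the redesign 14/37 = 37.8%, the original 31/73 = 42.5% → the original
Overall: the redesign 184/288 = 63.9%, the original 233/335 = 69.6% → the original
The original wins overall and in every user group — no reversal.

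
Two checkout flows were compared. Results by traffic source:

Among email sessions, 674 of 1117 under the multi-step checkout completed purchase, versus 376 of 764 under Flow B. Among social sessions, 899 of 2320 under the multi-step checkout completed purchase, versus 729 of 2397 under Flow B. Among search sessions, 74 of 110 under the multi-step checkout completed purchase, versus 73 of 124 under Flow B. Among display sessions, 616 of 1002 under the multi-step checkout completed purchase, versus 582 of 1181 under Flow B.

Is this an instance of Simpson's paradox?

No

Email: the multi-step checkout 674/1117 = 60.3%, Flow B 376/764 = 49.2% → the multi-step checkout
Social: the multi-step checkout 899/2320 = 38.8%, Flow B 729/2397 = 30.4% → the multi-step checkout
Search: the multi-step checkout 74/110 = 67.3%, Flow B 73/124 = 58.9% → the multi-step checkout
Display: the multi-step checkout 616/1002 = 61.5%, Flow B 582/1181 = 49.3% → the multi-step checkout
Overall: the multi-step checkout 2263/4549 = 49.7%, Flow B 1760/4466 = 39.4% → the multi-step checkout
The multi-step checkout wins overall and in every traffic group — no reversal.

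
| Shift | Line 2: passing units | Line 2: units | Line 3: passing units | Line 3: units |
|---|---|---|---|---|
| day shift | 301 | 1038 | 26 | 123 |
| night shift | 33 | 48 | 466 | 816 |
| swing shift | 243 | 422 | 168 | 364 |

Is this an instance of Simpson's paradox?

Day shift: Line 2 301/1038 = 29.0%, Line 3 26/123 = 21.1% → Line 2
Night shift: Line 2 33/48 = 68.8%, Line 3 466/816 = 57.1% → Line 2
Swing shift: Line 2 243/422 = 57.6%, Line 3 168/364 = 46.2% → Line 2
Overall: Line 2 577/1508 = 38.3%, Line 3 660/1303 = 50.7% → Line 3
Line 2 wins each shift group but Line 3 wins overall — the comparison reverses. Line 2's units skew toward day shift, which has a lower base rate.

Yes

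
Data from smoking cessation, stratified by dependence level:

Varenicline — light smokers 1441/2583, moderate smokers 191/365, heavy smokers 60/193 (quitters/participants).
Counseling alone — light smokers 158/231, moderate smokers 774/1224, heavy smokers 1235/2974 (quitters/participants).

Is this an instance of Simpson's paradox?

Light smokers: varenicline 1441/2583 = 55.8%, counseling alone 158/231 = 68.4% → counseling alone
Moderate smokers: varenicline 191/365 = 52.3%, counseling alone 774/1224 = 63.2% → counseling alone
Heavy smokers: varenicline 60/193 = 31.1%, counseling alone 1235/2974 = 41.5% → counseling alone
Overall: varenicline 1692/3141 = 53.9%, counseling alone 2167/4429 = 48.9% → varenicline
Counseling alone wins each dependence group but varenicline wins overall — the comparison reverses. Counseling alone's participants skew toward heavy smokers, which has a lower base rate.

Yes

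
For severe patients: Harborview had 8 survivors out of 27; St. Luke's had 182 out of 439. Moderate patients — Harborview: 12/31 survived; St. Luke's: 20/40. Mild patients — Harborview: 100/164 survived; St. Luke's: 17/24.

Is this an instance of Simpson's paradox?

Severe: Harborview 8/27 = 29.6%, St. Luke's 182/439 = 41.5% → St. Luke's
Moderate: Harborview 12/31 = 38.7%, St. Luke's 20/40 = 50.0% → St. Luke's
Mild: Harborview 100/164 = 61.0%, St. Luke's 17/24 = 70.8% → St. Luke's
Overall: Harborview 120/222 = 54.1%, St. Luke's 219/503 = 43.5% → Harborview
St. Luke's wins each case group but Harborview wins overall — the comparison reverses. St. Luke's's patients skew toward severe, which has a lower base rate.

Yes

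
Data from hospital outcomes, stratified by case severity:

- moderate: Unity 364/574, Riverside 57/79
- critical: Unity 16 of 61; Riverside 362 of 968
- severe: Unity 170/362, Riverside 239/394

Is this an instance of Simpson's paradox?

Moderate: Unity 364/574 = 63.4%, Riverside 57/79 = 72.2% → Riverside
Critical: Unity 16/61 = 26.2%, Riverside 362/968 = 37.4% → Riverside
Severe: Unity 170/362 = 47.0%, Riverside 239/394 = 60.7% → Riverside
Overall: Unity 550/997 = 55.2%, Riverside 658/1441 = 45.7% → Unity
Riverside wins each case group but Unity wins overall — the comparison reverses. Riverside's patients skew toward critical, which has a lower base rate.

Yes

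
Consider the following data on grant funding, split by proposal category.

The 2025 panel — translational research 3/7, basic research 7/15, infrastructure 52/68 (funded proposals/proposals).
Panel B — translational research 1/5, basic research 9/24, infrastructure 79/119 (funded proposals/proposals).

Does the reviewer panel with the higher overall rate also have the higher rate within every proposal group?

Yes

Translational research: the 2025 panel 3/7 = 42.9%, Panel B 1/5 = 20.0% → the 2025 panel
Basic research: the 2025 panel 7/15 = 46.7%, Panel B 9/24 = 37.5% → the 2025 panel
Infrastructure: the 2025 panel 52/68 = 76.5%, Panel B 79/119 = 66.4% → the 2025 panel
Overall: the 2025 panel 62/90 = 68.9%, Panel B 89/148 = 60.1% → the 2025 panel
The 2025 panel wins overall and in every proposal group — no reversal.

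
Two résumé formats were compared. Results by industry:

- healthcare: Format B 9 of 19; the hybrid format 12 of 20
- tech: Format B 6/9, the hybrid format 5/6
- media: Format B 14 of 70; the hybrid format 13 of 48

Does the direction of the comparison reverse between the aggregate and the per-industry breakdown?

Healthcare: Format B 9/19 = 47.4%, the hybrid format 12/20 = 60.0% → the hybrid format
Tech: Format B 6/9 = 66.7%, the hybrid format 5/6 = 83.3% → the hybrid format
Media: Format B 14/70 = 20.0%, the hybrid format 13/48 = 27.1% → the hybrid format
Overall: Format B 29/98 = 29.6%, the hybrid format 30/74 = 40.5% → the hybrid format
The hybrid format wins overall and in every industry group — no reversal.

No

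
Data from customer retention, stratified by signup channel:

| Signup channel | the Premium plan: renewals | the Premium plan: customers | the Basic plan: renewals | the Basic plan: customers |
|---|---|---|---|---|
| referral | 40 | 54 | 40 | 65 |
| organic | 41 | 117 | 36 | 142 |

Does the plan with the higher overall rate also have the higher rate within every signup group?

Yes

Referral: the Premium plan 40/54 = 74.1%, the Basic plan 40/65 = 61.5% → the Premium plan
Organic: the Premium plan 41/117 = 35.0%, the Basic plan 36/142 = 25.4% → the Premium plan
Overall: the Premium plan 81/171 = 47.4%, the Basic plan 76/207 = 36.7% → the Premium plan
The Premium plan wins overall and in every signup group — no reversal.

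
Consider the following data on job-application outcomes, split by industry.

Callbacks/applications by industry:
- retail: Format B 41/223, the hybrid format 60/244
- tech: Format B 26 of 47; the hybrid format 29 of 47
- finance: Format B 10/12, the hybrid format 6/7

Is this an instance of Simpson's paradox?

No

Retail: Format B 41/223 = 18.4%, the hybrid format 60/244 = 24.6% → the hybrid format
Tech: Format B 26/47 = 55.3%, the hybrid format 29/47 = 61.7% → the hybrid format
Finance: Format B 10/12 = 83.3%, the hybrid format 6/7 = 85.7% → the hybrid format
Overall: Format B 77/282 = 27.3%, the hybrid format 95/298 = 31.9% → the hybrid format
The hybrid format wins overall and in every industry group — no reversal.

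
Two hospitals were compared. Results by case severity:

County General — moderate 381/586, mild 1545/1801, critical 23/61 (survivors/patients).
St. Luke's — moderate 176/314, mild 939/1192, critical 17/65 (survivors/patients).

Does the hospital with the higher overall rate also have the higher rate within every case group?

Moderate: County General 381/586 = 65.0%, St. Luke's 176/314 = 56.1% → County General
Mild: County General 1545/1801 = 85.8%, St. Luke's 939/1192 = 78.8% → County General
Critical: County General 23/61 = 37.7%, St. Luke's 17/65 = 26.2% → County General
Overall: County General 1949/2448 = 79.6%, St. Luke's 1132/1571 = 72.1% → County General
County General wins overall and in every case group — no reversal.

Yes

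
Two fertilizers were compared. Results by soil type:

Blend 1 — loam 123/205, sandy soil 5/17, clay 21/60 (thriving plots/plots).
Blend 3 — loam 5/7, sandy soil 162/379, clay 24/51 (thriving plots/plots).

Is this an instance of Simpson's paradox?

Loam: Blend 1 123/205 = 60.0%, Blend 3 5/7 = 71.4% → Blend 3
Sandy soil: Blend 1 5/17 = 29.4%, Blend 3 162/379 = 42.7% → Blend 3
Clay: Blend 1 21/60 = 35.0%, Blend 3 24/51 = 47.1% → Blend 3
Overall: Blend 1 149/282 = 52.8%, Blend 3 191/437 = 43.7% → Blend 1
Blend 3 wins each soil group but Blend 1 wins overall — the comparison reverses. Blend 3's plots skew toward sandy soil, which has a lower base rate.

Yes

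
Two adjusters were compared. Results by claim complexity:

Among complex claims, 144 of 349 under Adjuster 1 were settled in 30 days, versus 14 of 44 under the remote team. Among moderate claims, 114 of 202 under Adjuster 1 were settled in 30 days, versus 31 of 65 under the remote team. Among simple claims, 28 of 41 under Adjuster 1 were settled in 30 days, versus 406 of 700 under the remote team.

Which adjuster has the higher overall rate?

Complex: Adjuster 1 144/349 = 41.3%, the remote team 14/44 = 31.8% → Adjuster 1
Moderate: Adjuster 1 114/202 = 56.4%, the remote team 31/65 = 47.7% → Adjuster 1
Simple: Adjuster 1 28/41 = 68.3%, the remote team 406/700 = 58.0% → Adjuster 1
Overall: Adjuster 1 286/592 = 48.3%, the remote team 451/809 = 55.7% → the remote team
(Adjuster 1 wins every claim group but the remote team wins overall — Adjuster 1's claims skew toward the low-rate complex group.)

the remote team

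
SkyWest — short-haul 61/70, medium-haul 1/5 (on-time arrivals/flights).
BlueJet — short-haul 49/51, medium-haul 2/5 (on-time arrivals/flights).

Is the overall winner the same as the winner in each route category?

Short-haul: SkyWest 61/70 = 87.1%, BlueJet 49/51 = 96.1% → BlueJet
Medium-haul: SkyWest 1/5 = 20.0%, BlueJet 2/5 = 40.0% → BlueJet
Overall: SkyWest 62/75 = 82.7%, BlueJet 51/56 = 91.1% → BlueJet
BlueJet wins overall and in every route group — no reversal.

Yes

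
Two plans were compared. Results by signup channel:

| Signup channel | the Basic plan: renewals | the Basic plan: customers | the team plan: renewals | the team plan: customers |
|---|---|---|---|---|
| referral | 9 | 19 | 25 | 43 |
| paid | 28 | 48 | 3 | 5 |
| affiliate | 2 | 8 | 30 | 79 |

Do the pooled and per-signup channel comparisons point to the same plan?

Referral: the Basic plan 9/19 = 47.4%, the team plan 25/43 = 58.1% → the team plan
Paid: the Basic plan 28/48 = 58.3%, the team plan 3/5 = 60.0% → the team plan
Affiliate: the Basic plan 2/8 = 25.0%, the team plan 30/79 = 38.0% → the team plan
Overall: the Basic plan 39/75 = 52.0%, the team plan 58/127 = 45.7% → the Basic plan
The team plan wins each signup group but the Basic plan wins overall — the comparison reverses. The team plan's customers skew toward affiliate, which has a lower base rate.

No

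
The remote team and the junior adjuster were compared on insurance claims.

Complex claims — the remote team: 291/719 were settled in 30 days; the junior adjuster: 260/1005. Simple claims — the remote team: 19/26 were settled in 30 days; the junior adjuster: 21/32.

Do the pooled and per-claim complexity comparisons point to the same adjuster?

Yes

Complex: the remote team 291/719 = 40.5%, the junior adjuster 260/1005 = 25.9% → the remote team
Simple: the remote team 19/26 = 73.1%, the junior adjuster 21/32 = 65.6% → the remote team
Overall: the remote team 310/745 = 41.6%, the junior adjuster 281/1037 = 27.1% → the remote team
The remote team wins overall and in every claim group — no reversal.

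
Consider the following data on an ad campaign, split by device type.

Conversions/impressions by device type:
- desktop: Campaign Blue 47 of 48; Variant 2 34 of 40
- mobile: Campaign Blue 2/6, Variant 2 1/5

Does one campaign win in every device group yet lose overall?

Desktop: Campaign Blue 47/48 = 97.9%, Variant 2 34/40 = 85.0% → Campaign Blue
Mobile: Campaign Blue 2/6 = 33.3%, Variant 2 1/5 = 20.0% → Campaign Blue
Overall: Campaign Blue 49/54 = 90.7%, Variant 2 35/45 = 77.8% → Campaign Blue
Campaign Blue wins overall and in every device group — no reversal.

No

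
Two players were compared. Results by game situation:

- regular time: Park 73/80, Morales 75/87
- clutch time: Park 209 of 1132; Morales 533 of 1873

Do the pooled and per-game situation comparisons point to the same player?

No

Regular time: Park 73/80 = 91.2%, Morales 75/87 = 86.2% → Park
Clutch time: Park 209/1132 = 18.5%, Morales 533/1873 = 28.5% → Morales
Overall: Park 282/1212 = 23.3%, Morales 608/1960 = 31.0% → Morales
Neither sweeps: Park wins 1 of 2 groups, Morales wins 1. Morales wins overall but not every group — no Simpson reversal.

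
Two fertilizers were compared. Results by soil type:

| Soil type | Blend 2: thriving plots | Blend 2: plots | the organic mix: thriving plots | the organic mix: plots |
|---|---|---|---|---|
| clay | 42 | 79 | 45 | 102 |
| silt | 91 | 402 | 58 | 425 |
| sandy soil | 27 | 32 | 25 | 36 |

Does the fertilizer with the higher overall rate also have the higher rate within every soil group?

Clay: Blend 2 42/79 = 53.2%, the organic mix 45/102 = 44.1% → Blend 2
Silt: Blend 2 91/402 = 22.6%, the organic mix 58/425 = 13.6% → Blend 2
Sandy soil: Blend 2 27/32 = 84.4%, the organic mix 25/36 = 69.4% → Blend 2
Overall: Blend 2 160/513 = 31.2%, the organic mix 128/563 = 22.7% → Blend 2
Blend 2 wins overall and in every soil group — no reversal.

Yes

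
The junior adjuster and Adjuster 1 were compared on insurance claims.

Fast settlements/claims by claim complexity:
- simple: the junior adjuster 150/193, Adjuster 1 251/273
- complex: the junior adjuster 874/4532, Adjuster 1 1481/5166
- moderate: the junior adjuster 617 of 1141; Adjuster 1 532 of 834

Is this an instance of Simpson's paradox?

No

Simple: the junior adjuster 150/193 = 77.7%, Adjuster 1 251/273 = 91.9% → Adjuster 1
Complex: the junior adjuster 874/4532 = 19.3%, Adjuster 1 1481/5166 = 28.7% → Adjuster 1
Moderate: the junior adjuster 617/1141 = 54.1%, Adjuster 1 532/834 = 63.8% → Adjuster 1
Overall: the junior adjuster 1641/5866 = 28.0%, Adjuster 1 2264/6273 = 36.1% → Adjuster 1
Adjuster 1 wins overall and in every claim group — no reversal.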